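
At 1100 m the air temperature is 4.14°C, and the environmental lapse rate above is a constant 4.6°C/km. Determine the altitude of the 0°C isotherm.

2000 m

Height above start = (4.14 − 0) / 4.6 = 0.9 km
Altitude = 1100 m + 900 m = 2000 m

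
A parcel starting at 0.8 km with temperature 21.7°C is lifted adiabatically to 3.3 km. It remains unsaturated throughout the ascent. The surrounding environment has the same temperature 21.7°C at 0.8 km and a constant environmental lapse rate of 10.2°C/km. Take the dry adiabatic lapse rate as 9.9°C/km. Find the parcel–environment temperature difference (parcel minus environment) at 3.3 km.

Parcel:
  800 → 3300 m (dry, 9.9°C/km): ΔT = -9.9 × 2.5 = -24.75°C → T = -3.05°C
Environment:
  800 → 3300 m (environment, 10.2°C/km): ΔT = -10.2 × 2.5 = -25.5°C → T = -3.8°C
T_parcel − T_env = -3.05 − (-3.8) = +0.75°C

+0.75°C (parcel warmer than environment)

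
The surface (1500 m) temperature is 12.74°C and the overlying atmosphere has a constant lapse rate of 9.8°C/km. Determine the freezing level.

Height above start = (12.74 − 0) / 9.8 = 1.3 km
Altitude = 1500 m + 1300 m = 2800 m

2800 m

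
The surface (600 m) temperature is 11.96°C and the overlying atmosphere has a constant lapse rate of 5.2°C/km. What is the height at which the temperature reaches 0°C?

Height above start = (11.96 − 0) / 5.2 = 2.3 km
Altitude = 600 m + 2300 m = 2900 m

2900 m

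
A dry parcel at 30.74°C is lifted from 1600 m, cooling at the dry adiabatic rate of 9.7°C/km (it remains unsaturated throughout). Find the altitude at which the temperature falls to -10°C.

5800 m

Height above start = (30.74 − (-10)) / 9.7 = 4.2 km
Altitude = 1600 m + 4200 m = 5800 m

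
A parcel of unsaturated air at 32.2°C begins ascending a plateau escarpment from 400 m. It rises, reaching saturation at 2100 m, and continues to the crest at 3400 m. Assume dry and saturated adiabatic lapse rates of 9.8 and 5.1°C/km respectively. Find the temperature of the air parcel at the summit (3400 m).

Dry to 2100 m: -9.8 × 1.7 km = -16.66°C, so T = 15.54°C.
Saturated to 3400 m: -5.1 × 1.3 km = -6.63°C, so T = 8.91°C.

8.91°C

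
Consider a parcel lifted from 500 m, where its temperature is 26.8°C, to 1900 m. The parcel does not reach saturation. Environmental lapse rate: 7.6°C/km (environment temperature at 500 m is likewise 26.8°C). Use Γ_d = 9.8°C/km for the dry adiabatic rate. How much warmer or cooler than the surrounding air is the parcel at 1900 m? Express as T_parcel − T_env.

-3.08°C (parcel cooler than environment)

Parcel:
  500–1900 m, dry: Δz = 1.4 km ⇒ ΔT = -13.72°C; T = 13.08°C
Environment:
  500–1900 m, environment: Δz = 1.4 km ⇒ ΔT = -10.64°C; T = 16.16°C
T_parcel − T_env = 13.08 − 16.16 = -3.08°C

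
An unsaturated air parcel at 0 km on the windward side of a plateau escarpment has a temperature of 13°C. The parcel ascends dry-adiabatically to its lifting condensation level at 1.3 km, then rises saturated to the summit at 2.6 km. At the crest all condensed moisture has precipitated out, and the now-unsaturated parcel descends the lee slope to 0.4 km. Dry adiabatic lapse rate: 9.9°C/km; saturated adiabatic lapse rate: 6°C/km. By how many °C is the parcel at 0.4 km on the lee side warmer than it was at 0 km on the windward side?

From 0 m to 1300 m (dry): cools by 9.9 × 1.3 = 12.87°C, giving 0.13°C.
From 1300 m to 2600 m (saturated): cools by 6 × 1.3 = 7.8°C, giving -7.67°C.
From 2600 m to 400 m (dry descent): warms by 9.9 × 2.2 = 21.78°C, giving 14.11°C.
Net change vs windward start: 14.11 − 13 = +1.11°C

+1.11°C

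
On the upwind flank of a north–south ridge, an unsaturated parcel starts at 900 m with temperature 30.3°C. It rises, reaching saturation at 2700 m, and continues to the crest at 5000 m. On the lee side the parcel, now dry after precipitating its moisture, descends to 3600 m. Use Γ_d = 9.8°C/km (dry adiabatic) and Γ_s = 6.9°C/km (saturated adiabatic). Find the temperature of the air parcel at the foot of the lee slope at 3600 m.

From 900 m to 2700 m (dry): cools by 9.8 × 1.8 = 17.64°C, giving 12.66°C.
From 2700 m to 5000 m (saturated): cools by 6.9 × 2.3 = 15.87°C, giving -3.21°C.
From 5000 m to 3600 m (dry descent): warms by 9.8 × 1.4 = 13.72°C, giving 10.51°C.

10.51°C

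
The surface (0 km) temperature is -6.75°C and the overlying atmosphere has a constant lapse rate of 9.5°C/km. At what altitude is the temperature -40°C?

Height above start = (-6.75 − (-40)) / 9.5 = 3.5 km
Altitude = 0 m + 3500 m = 3500 m

3.5 km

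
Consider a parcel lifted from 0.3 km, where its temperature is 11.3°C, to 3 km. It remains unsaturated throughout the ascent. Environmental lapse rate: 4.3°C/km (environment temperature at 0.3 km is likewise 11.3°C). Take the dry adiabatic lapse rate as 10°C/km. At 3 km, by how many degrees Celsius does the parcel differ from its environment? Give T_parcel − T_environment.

-15.39°C (parcel cooler than environment)

Parcel:
  300–3000 m, dry: Δz = 2.7 km ⇒ ΔT = -27°C; T = -15.7°C
Environment:
  300–3000 m, environment: Δz = 2.7 km ⇒ ΔT = -11.61°C; T = -0.31°C
T_parcel − T_env = -15.7 − (-0.31) = -15.39°C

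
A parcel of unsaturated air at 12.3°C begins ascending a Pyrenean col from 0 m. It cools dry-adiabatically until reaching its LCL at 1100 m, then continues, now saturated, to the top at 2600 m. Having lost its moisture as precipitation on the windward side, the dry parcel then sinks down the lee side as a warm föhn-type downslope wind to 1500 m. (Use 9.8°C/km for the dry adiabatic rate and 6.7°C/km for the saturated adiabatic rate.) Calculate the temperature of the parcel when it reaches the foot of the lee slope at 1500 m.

2.25°C

From 0 m to 1100 m (dry): cools by 9.8 × 1.1 = 10.78°C, giving 1.52°C.
From 1100 m to 2600 m (saturated): cools by 6.7 × 1.5 = 10.05°C, giving -8.53°C.
From 2600 m to 1500 m (dry descent): warms by 9.8 × 1.1 = 10.78°C, giving 2.25°C.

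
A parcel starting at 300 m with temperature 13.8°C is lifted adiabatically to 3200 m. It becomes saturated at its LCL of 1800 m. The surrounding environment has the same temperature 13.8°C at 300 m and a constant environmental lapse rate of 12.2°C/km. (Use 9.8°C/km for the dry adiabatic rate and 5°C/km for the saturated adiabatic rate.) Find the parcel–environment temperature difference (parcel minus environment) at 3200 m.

Parcel:
  300 → 1800 m (dry, 9.8°C/km): ΔT = -9.8 × 1.5 = -14.7°C → T = -0.9°C
  1800 → 3200 m (saturated, 5°C/km): ΔT = -5 × 1.4 = -7°C → T = -7.9°C
Environment:
  300 → 3200 m (environment, 12.2°C/km): ΔT = -12.2 × 2.9 = -35.38°C → T = -21.58°C
T_parcel − T_env = -7.9 − (-21.58) = +13.68°C

+13.68°C (parcel warmer than environment)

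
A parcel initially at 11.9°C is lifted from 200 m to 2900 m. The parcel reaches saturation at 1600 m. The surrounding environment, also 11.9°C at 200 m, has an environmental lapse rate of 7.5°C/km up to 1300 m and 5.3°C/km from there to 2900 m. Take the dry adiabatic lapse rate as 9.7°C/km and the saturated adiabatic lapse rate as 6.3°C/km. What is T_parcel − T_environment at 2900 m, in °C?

-5.04°C (parcel cooler than environment)

Parcel:
  200–1600 m, dry: Δz = 1.4 km ⇒ ΔT = -13.58°C; T = -1.68°C
  1600–2900 m, saturated: Δz = 1.3 km ⇒ ΔT = -8.19°C; T = -9.87°C
Environment:
  200–1300 m, environment, lower layer: Δz = 1.1 km ⇒ ΔT = -8.25°C; T = 3.65°C
  1300–2900 m, environment, upper layer: Δz = 1.6 km ⇒ ΔT = -8.48°C; T = -4.83°C
T_parcel − T_env = -9.87 − (-4.83) = -5.04°C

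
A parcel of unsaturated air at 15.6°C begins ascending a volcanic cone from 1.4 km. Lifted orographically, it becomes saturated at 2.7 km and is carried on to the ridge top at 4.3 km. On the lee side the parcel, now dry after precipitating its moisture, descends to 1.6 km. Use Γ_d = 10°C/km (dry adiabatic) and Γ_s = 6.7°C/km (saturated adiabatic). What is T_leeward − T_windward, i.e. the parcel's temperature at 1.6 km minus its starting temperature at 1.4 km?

From 1400 m to 2700 m (dry): cools by 10 × 1.3 = 13°C, giving 2.6°C.
From 2700 m to 4300 m (saturated): cools by 6.7 × 1.6 = 10.72°C, giving -8.12°C.
From 4300 m to 1600 m (dry descent): warms by 10 × 2.7 = 27°C, giving 18.88°C.
Net change vs windward start: 18.88 − 15.6 = +3.28°C

+3.28°C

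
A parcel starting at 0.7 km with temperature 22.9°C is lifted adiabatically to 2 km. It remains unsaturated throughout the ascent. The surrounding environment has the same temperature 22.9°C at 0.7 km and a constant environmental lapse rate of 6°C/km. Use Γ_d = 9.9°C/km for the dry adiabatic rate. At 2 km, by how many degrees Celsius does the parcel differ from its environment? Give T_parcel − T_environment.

Parcel:
  Dry to 2000 m: -9.9 × 1.3 km = -12.87°C, so T = 10.03°C.
Environment:
  Environment to 2000 m: -6 × 1.3 km = -7.8°C, so T = 15.1°C.
T_parcel − T_env = 10.03 − 15.1 = -5.07°C

-5.07°C (parcel cooler than environment)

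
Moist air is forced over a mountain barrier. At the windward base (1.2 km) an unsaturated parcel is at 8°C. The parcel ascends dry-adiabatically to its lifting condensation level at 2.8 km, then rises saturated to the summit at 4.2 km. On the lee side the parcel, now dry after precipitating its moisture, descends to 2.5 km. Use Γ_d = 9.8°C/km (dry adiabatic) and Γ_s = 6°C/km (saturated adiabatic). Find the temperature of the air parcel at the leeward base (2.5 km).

0.58°C

Dry to 2800 m: -9.8 × 1.6 km = -15.68°C, so T = -7.68°C.
Saturated to 4200 m: -6 × 1.4 km = -8.4°C, so T = -16.08°C.
Dry descent to 2500 m: +9.8 × 1.7 km = +16.66°C, so T = 0.58°C.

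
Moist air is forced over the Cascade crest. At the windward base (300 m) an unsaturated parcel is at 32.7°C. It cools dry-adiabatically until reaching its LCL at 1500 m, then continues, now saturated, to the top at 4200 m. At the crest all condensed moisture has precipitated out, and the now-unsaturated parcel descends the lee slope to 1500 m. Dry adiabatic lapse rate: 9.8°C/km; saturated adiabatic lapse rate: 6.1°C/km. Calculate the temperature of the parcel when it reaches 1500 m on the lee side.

300 → 1500 m (dry, 9.8°C/km): ΔT = -9.8 × 1.2 = -11.76°C → T = 20.94°C
1500 → 4200 m (saturated, 6.1°C/km): ΔT = -6.1 × 2.7 = -16.47°C → T = 4.47°C
4200 → 1500 m (dry descent, 9.8°C/km): ΔT = +9.8 × 2.7 = +26.46°C → T = 30.93°C

30.93°C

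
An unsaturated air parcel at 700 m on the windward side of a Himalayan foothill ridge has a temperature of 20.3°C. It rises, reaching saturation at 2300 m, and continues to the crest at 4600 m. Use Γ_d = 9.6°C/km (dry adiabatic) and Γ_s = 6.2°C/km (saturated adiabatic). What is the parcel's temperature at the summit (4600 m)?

-9.32°C

From 700 m to 2300 m (dry): cools by 9.6 × 1.6 = 15.36°C, giving 4.94°C.
From 2300 m to 4600 m (saturated): cools by 6.2 × 2.3 = 14.26°C, giving -9.32°C.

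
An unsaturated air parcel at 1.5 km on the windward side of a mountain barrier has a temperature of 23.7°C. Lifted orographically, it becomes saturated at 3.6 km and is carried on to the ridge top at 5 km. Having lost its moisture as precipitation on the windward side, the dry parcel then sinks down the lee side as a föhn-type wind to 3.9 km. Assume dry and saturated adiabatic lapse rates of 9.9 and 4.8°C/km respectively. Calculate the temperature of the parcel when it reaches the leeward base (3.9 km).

7.08°C

Dry to 3600 m: -9.9 × 2.1 km = -20.79°C, so T = 2.91°C.
Saturated to 5000 m: -4.8 × 1.4 km = -6.72°C, so T = -3.81°C.
Dry descent to 3900 m: +9.9 × 1.1 km = +10.89°C, so T = 7.08°C.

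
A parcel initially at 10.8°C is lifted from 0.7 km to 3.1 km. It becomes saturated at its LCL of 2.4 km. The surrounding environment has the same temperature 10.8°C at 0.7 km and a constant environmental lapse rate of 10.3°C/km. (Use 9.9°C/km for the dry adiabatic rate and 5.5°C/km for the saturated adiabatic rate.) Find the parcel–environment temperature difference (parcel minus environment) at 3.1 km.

+4.04°C (parcel warmer than environment)

Parcel:
  700–2400 m, dry: Δz = 1.7 km ⇒ ΔT = -16.83°C; T = -6.03°C
  2400–3100 m, saturated: Δz = 0.7 km ⇒ ΔT = -3.85°C; T = -9.88°C
Environment:
  700–3100 m, environment: Δz = 2.4 km ⇒ ΔT = -24.72°C; T = -13.92°C
T_parcel − T_env = -9.88 − (-13.92) = +4.04°C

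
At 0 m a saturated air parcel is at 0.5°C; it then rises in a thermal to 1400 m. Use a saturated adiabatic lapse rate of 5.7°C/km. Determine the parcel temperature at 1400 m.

-7.48°C

0 → 1400 m (saturated adiabatic, 5.7°C/km): ΔT = -5.7 × 1.4 = -7.98°C → T = -7.48°C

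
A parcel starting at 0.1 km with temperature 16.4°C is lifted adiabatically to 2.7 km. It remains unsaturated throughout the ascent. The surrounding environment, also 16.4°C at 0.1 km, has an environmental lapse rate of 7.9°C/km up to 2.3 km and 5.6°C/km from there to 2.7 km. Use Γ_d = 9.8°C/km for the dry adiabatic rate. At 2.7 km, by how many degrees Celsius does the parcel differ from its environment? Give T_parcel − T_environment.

Parcel:
  From 100 m to 2700 m (dry): cools by 9.8 × 2.6 = 25.48°C, giving -9.08°C.
Environment:
  From 100 m to 2300 m (environment, lower layer): cools by 7.9 × 2.2 = 17.38°C, giving -0.98°C.
  From 2300 m to 2700 m (environment, upper layer): cools by 5.6 × 0.4 = 2.24°C, giving -3.22°C.
T_parcel − T_env = -9.08 − (-3.22) = -5.86°C

-5.86°C (parcel cooler than environment)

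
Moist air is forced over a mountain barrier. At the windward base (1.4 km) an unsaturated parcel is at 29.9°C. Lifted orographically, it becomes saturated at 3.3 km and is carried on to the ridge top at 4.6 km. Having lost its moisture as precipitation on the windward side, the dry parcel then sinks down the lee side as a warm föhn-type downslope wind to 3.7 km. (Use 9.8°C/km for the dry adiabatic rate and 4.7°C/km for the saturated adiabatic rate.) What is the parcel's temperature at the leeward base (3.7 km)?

Dry to 3300 m: -9.8 × 1.9 km = -18.62°C, so T = 11.28°C.
Saturated to 4600 m: -4.7 × 1.3 km = -6.11°C, so T = 5.17°C.
Dry descent to 3700 m: +9.8 × 0.9 km = +8.82°C, so T = 13.99°C.

13.99°C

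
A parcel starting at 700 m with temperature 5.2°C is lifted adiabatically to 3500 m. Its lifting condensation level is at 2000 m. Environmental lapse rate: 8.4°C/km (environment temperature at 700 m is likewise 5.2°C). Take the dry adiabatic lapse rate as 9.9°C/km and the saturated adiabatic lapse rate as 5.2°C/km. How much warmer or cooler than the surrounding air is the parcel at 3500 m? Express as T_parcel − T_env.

+2.85°C (parcel warmer than environment)

Parcel:
  700 → 2000 m (dry, 9.9°C/km): ΔT = -9.9 × 1.3 = -12.87°C → T = -7.67°C
  2000 → 3500 m (saturated, 5.2°C/km): ΔT = -5.2 × 1.5 = -7.8°C → T = -15.47°C
Environment:
  700 → 3500 m (environment, 8.4°C/km): ΔT = -8.4 × 2.8 = -23.52°C → T = -18.32°C
T_parcel − T_env = -15.47 − (-18.32) = +2.85°C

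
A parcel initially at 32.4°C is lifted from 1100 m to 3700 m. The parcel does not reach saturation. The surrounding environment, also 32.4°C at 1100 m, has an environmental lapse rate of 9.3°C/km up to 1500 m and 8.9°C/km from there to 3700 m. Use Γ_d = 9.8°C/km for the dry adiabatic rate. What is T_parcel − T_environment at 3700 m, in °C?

Parcel:
  Dry to 3700 m: -9.8 × 2.6 km = -25.48°C, so T = 6.92°C.
Environment:
  Environment, lower layer to 1500 m: -9.3 × 0.4 km = -3.72°C, so T = 28.68°C.
  Environment, upper layer to 3700 m: -8.9 × 2.2 km = -19.58°C, so T = 9.1°C.
T_parcel − T_env = 6.92 − 9.1 = -2.18°C

-2.18°C (parcel cooler than environment)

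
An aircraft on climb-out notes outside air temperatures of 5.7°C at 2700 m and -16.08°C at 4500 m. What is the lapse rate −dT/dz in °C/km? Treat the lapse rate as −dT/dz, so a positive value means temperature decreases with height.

12.1°C/km

Γ = −ΔT/Δz = (5.7 − (-16.08)) / (4500 − 2700) m
  = 21.78°C / 1.8 km = 12.1°C/km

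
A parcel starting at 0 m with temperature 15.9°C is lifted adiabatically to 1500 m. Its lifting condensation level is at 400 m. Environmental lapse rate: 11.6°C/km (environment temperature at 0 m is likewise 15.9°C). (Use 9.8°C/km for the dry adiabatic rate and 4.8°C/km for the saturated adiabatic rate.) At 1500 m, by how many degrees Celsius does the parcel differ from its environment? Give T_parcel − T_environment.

+8.2°C (parcel warmer than environment)

Parcel:
  From 0 m to 400 m (dry): cools by 9.8 × 0.4 = 3.92°C, giving 11.98°C.
  From 400 m to 1500 m (saturated): cools by 4.8 × 1.1 = 5.28°C, giving 6.7°C.
Environment:
  From 0 m to 1500 m (environment): cools by 11.6 × 1.5 = 17.4°C, giving -1.5°C.
T_parcel − T_env = 6.7 − (-1.5) = +8.2°C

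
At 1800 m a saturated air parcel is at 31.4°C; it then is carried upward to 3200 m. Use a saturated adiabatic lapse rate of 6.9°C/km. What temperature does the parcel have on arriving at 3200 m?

21.74°C

Saturated adiabatic to 3200 m: -6.9 × 1.4 km = -9.66°C, so T = 21.74°C.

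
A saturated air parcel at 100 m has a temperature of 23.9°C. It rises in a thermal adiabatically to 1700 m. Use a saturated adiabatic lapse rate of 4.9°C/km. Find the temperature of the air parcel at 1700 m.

16.06°C

From 100 m to 1700 m (saturated adiabatic): cools by 4.9 × 1.6 = 7.84°C, giving 16.06°C.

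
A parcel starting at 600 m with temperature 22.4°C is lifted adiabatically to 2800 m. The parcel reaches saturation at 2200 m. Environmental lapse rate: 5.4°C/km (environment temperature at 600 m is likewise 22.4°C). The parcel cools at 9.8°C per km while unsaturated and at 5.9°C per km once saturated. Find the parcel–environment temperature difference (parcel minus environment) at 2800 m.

-7.34°C (parcel cooler than environment)

Parcel:
  From 600 m to 2200 m (dry): cools by 9.8 × 1.6 = 15.68°C, giving 6.72°C.
  From 2200 m to 2800 m (saturated): cools by 5.9 × 0.6 = 3.54°C, giving 3.18°C.
Environment:
  From 600 m to 2800 m (environment): cools by 5.4 × 2.2 = 11.88°C, giving 10.52°C.
T_parcel − T_env = 3.18 − 10.52 = -7.34°C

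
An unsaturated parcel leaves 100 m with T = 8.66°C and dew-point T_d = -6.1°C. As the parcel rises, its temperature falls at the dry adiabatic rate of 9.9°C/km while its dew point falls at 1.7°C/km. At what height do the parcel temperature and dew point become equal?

1900 m

T and T_d converge at 9.9 − 1.7 = 8.2°C per km
Height above start = (8.66 − (-6.1)) / 8.2 = 1.8 km
LCL altitude = 100 m + 1800 m = 1900 m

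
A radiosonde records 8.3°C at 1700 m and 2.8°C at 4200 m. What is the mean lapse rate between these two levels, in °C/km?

2.2°C/km

Γ = −ΔT/Δz = (8.3 − 2.8) / (4200 − 1700) m
  = 5.5°C / 2.5 km = 2.2°C/km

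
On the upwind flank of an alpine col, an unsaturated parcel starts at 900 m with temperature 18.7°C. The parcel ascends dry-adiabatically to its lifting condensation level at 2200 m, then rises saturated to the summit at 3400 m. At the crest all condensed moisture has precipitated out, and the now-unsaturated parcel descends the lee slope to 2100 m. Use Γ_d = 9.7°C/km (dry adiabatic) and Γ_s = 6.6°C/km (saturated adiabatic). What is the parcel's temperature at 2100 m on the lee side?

Dry to 2200 m: -9.7 × 1.3 km = -12.61°C, so T = 6.09°C.
Saturated to 3400 m: -6.6 × 1.2 km = -7.92°C, so T = -1.83°C.
Dry descent to 2100 m: +9.7 × 1.3 km = +12.61°C, so T = 10.78°C.

10.78°C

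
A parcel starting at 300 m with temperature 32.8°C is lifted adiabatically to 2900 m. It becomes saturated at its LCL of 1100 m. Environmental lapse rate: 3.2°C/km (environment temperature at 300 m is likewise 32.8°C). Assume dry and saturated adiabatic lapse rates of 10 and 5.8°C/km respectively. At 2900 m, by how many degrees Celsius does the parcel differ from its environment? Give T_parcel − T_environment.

Parcel:
  300 → 1100 m (dry, 10°C/km): ΔT = -10 × 0.8 = -8°C → T = 24.8°C
  1100 → 2900 m (saturated, 5.8°C/km): ΔT = -5.8 × 1.8 = -10.44°C → T = 14.36°C
Environment:
  300 → 2900 m (environment, 3.2°C/km): ΔT = -3.2 × 2.6 = -8.32°C → T = 24.48°C
T_parcel − T_env = 14.36 − 24.48 = -10.12°C

-10.12°C (parcel cooler than environment)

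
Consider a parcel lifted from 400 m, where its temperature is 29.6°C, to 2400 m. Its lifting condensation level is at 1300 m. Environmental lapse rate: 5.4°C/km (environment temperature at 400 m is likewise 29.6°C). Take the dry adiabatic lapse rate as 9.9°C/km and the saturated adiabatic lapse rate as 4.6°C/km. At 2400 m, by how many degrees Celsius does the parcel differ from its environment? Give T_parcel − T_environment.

-3.17°C (parcel cooler than environment)

Parcel:
  400–1300 m, dry: Δz = 0.9 km ⇒ ΔT = -8.91°C; T = 20.69°C
  1300–2400 m, saturated: Δz = 1.1 km ⇒ ΔT = -5.06°C; T = 15.63°C
Environment:
  400–2400 m, environment: Δz = 2 km ⇒ ΔT = -10.8°C; T = 18.8°C
T_parcel − T_env = 15.63 − 18.8 = -3.17°C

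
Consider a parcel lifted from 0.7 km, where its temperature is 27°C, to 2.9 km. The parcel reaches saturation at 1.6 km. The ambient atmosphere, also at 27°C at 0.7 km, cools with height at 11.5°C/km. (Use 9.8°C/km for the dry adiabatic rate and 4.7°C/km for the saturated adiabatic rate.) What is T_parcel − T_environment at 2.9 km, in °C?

+10.37°C (parcel warmer than environment)

Parcel:
  Dry to 1600 m: -9.8 × 0.9 km = -8.82°C, so T = 18.18°C.
  Saturated to 2900 m: -4.7 × 1.3 km = -6.11°C, so T = 12.07°C.
Environment:
  Environment to 2900 m: -11.5 × 2.2 km = -25.3°C, so T = 1.7°C.
T_parcel − T_env = 12.07 − 1.7 = +10.37°C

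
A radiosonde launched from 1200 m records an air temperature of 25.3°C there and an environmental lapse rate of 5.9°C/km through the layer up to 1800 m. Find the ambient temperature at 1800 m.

21.76°C

From 1200 m to 1800 m (environmental): cools by 5.9 × 0.6 = 3.54°C, giving 21.76°C.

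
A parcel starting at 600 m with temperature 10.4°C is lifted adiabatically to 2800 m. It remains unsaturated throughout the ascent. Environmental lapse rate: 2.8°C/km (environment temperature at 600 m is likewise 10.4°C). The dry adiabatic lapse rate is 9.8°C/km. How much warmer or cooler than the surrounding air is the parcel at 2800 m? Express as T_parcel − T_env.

Parcel:
  From 600 m to 2800 m (dry): cools by 9.8 × 2.2 = 21.56°C, giving -11.16°C.
Environment:
  From 600 m to 2800 m (environment): cools by 2.8 × 2.2 = 6.16°C, giving 4.24°C.
T_parcel − T_env = -11.16 − 4.24 = -15.4°C

-15.4°C (parcel cooler than environment)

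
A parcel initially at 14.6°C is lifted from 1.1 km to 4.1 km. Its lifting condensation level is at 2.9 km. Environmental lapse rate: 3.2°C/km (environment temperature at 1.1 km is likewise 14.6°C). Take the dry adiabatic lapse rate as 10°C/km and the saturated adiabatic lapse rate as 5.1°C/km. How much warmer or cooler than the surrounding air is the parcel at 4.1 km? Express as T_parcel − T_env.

-14.52°C (parcel cooler than environment)

Parcel:
  From 1100 m to 2900 m (dry): cools by 10 × 1.8 = 18°C, giving -3.4°C.
  From 2900 m to 4100 m (saturated): cools by 5.1 × 1.2 = 6.12°C, giving -9.52°C.
Environment:
  From 1100 m to 4100 m (environment): cools by 3.2 × 3 = 9.6°C, giving 5°C.
T_parcel − T_env = -9.52 − 5 = -14.52°C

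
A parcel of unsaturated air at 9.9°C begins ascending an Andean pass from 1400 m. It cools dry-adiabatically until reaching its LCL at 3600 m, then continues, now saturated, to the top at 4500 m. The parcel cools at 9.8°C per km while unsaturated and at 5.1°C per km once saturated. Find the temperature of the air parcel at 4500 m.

-16.25°C

1400–3600 m, dry: Δz = 2.2 km ⇒ ΔT = -21.56°C; T = -11.66°C
3600–4500 m, saturated: Δz = 0.9 km ⇒ ΔT = -4.59°C; T = -16.25°C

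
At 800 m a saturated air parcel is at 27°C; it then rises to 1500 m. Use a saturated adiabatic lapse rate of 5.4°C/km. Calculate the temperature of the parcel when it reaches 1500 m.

800 → 1500 m (saturated adiabatic, 5.4°C/km): ΔT = -5.4 × 0.7 = -3.78°C → T = 23.22°C

23.22°C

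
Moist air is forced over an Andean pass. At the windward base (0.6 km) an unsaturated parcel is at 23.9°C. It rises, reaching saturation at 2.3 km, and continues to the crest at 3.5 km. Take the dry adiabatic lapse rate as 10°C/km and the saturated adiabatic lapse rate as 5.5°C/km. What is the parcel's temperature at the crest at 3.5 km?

600–2300 m, dry: Δz = 1.7 km ⇒ ΔT = -17°C; T = 6.9°C
2300–3500 m, saturated: Δz = 1.2 km ⇒ ΔT = -6.6°C; T = 0.3°C

0.3°C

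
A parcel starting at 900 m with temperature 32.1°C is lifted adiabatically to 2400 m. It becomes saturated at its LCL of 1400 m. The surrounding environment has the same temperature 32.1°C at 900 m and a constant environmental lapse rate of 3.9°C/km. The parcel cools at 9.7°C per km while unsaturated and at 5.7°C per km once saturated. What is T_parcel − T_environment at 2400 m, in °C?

Parcel:
  900 → 1400 m (dry, 9.7°C/km): ΔT = -9.7 × 0.5 = -4.85°C → T = 27.25°C
  1400 → 2400 m (saturated, 5.7°C/km): ΔT = -5.7 × 1 = -5.7°C → T = 21.55°C
Environment:
  900 → 2400 m (environment, 3.9°C/km): ΔT = -3.9 × 1.5 = -5.85°C → T = 26.25°C
T_parcel − T_env = 21.55 − 26.25 = -4.7°C

-4.7°C (parcel cooler than environment)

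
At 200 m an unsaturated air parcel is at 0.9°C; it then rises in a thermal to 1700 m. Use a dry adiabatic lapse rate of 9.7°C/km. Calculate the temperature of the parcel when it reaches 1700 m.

-13.65°C

200–1700 m, dry adiabatic: Δz = 1.5 km ⇒ ΔT = -14.55°C; T = -13.65°C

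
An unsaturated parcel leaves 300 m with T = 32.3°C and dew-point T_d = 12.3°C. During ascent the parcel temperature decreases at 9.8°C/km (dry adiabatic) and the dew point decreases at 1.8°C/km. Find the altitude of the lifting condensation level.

2800 m

T and T_d converge at 9.8 − 1.8 = 8°C per km
Height above start = (32.3 − 12.3) / 8 = 2.5 km
LCL altitude = 300 m + 2500 m = 2800 m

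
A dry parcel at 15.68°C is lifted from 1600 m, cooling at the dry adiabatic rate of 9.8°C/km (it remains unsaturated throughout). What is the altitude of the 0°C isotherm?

Height above start = (15.68 − 0) / 9.8 = 1.6 km
Altitude = 1600 m + 1600 m = 3200 m

3200 m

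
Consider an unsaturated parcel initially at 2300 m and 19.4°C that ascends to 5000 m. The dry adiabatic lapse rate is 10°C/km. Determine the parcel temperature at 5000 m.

2300–5000 m, dry adiabatic: Δz = 2.7 km ⇒ ΔT = -27°C; T = -7.6°C

-7.6°C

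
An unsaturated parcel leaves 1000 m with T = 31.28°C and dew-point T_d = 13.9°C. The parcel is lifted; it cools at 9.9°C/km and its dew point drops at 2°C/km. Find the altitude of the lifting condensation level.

3200 m

T and T_d converge at 9.9 − 2 = 7.9°C per km
Height above start = (31.28 − 13.9) / 7.9 = 2.2 km
LCL altitude = 1000 m + 2200 m = 3200 m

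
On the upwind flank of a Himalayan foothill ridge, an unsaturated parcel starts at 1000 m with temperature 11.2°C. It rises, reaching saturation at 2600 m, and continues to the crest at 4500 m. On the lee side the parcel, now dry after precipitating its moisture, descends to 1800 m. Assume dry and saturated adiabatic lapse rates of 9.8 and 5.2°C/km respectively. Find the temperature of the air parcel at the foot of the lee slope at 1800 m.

12.1°C

From 1000 m to 2600 m (dry): cools by 9.8 × 1.6 = 15.68°C, giving -4.48°C.
From 2600 m to 4500 m (saturated): cools by 5.2 × 1.9 = 9.88°C, giving -14.36°C.
From 4500 m to 1800 m (dry descent): warms by 9.8 × 2.7 = 26.46°C, giving 12.1°C.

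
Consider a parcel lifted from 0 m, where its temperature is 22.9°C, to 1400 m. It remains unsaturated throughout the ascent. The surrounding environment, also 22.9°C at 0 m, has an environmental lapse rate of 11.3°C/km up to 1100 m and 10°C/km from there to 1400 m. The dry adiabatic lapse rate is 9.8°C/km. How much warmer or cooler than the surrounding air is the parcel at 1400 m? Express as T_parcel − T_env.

+1.71°C (parcel warmer than environment)

Parcel:
  From 0 m to 1400 m (dry): cools by 9.8 × 1.4 = 13.72°C, giving 9.18°C.
Environment:
  From 0 m to 1100 m (environment, lower layer): cools by 11.3 × 1.1 = 12.43°C, giving 10.47°C.
  From 1100 m to 1400 m (environment, upper layer): cools by 10 × 0.3 = 3°C, giving 7.47°C.
T_parcel − T_env = 9.18 − 7.47 = +1.71°C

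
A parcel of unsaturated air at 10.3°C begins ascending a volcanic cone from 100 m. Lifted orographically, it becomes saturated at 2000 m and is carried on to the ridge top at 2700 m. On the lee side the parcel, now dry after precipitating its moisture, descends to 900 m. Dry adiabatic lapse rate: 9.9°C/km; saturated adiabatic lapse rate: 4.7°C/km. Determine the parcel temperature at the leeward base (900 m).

6.02°C

100 → 2000 m (dry, 9.9°C/km): ΔT = -9.9 × 1.9 = -18.81°C → T = -8.51°C
2000 → 2700 m (saturated, 4.7°C/km): ΔT = -4.7 × 0.7 = -3.29°C → T = -11.8°C
2700 → 900 m (dry descent, 9.9°C/km): ΔT = +9.9 × 1.8 = +17.82°C → T = 6.02°C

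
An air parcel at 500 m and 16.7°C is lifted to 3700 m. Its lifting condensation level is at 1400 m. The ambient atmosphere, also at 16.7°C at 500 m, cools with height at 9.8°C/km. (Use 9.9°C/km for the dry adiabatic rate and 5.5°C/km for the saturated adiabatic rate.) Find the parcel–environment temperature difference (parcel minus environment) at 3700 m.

+9.8°C (parcel warmer than environment)

Parcel:
  From 500 m to 1400 m (dry): cools by 9.9 × 0.9 = 8.91°C, giving 7.79°C.
  From 1400 m to 3700 m (saturated): cools by 5.5 × 2.3 = 12.65°C, giving -4.86°C.
Environment:
  From 500 m to 3700 m (environment): cools by 9.8 × 3.2 = 31.36°C, giving -14.66°C.
T_parcel − T_env = -4.86 − (-14.66) = +9.8°C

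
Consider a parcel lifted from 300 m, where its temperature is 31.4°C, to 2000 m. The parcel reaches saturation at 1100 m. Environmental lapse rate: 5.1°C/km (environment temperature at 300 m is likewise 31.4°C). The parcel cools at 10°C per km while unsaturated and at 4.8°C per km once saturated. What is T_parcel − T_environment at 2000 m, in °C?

-3.65°C (parcel cooler than environment)

Parcel:
  300 → 1100 m (dry, 10°C/km): ΔT = -10 × 0.8 = -8°C → T = 23.4°C
  1100 → 2000 m (saturated, 4.8°C/km): ΔT = -4.8 × 0.9 = -4.32°C → T = 19.08°C
Environment:
  300 → 2000 m (environment, 5.1°C/km): ΔT = -5.1 × 1.7 = -8.67°C → T = 22.73°C
T_parcel − T_env = 19.08 − 22.73 = -3.65°C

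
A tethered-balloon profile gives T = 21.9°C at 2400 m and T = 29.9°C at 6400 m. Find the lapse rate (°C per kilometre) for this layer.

-2°C/km

Γ = −ΔT/Δz = (21.9 − 29.9) / (6400 − 2400) m
  = -8°C / 4 km = -2°C/km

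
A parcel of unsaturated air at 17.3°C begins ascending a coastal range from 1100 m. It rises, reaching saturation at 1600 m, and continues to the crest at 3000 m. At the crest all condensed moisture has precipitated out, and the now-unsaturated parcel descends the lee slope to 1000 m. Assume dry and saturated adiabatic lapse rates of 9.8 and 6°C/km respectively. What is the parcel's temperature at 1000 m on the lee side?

23.6°C

Dry to 1600 m: -9.8 × 0.5 km = -4.9°C, so T = 12.4°C.
Saturated to 3000 m: -6 × 1.4 km = -8.4°C, so T = 4°C.
Dry descent to 1000 m: +9.8 × 2 km = +19.6°C, so T = 23.6°C.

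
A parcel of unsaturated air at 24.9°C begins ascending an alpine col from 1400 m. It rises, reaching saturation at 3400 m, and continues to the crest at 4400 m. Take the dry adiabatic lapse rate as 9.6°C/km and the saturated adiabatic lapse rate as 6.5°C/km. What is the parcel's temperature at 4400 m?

-0.8°C

1400 → 3400 m (dry, 9.6°C/km): ΔT = -9.6 × 2 = -19.2°C → T = 5.7°C
3400 → 4400 m (saturated, 6.5°C/km): ΔT = -6.5 × 1 = -6.5°C → T = -0.8°C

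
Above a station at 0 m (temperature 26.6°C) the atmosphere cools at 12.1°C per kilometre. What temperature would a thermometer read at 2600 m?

Environmental to 2600 m: -12.1 × 2.6 km = -31.46°C, so T = -4.86°C.

-4.86°C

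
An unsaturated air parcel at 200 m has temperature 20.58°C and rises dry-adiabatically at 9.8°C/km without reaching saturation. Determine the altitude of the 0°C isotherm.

2300 m

Height above start = (20.58 − 0) / 9.8 = 2.1 km
Altitude = 200 m + 2100 m = 2300 m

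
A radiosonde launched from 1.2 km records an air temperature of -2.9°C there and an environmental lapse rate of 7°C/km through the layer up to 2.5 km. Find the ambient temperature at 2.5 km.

-12°C

Environmental to 2500 m: -7 × 1.3 km = -9.1°C, so T = -12°C.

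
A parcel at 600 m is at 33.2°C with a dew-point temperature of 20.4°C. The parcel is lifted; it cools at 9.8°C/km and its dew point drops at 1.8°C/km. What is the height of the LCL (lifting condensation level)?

T and T_d converge at 9.8 − 1.8 = 8°C per km
Height above start = (33.2 − 20.4) / 8 = 1.6 km
LCL altitude = 600 m + 1600 m = 2200 m

2200 m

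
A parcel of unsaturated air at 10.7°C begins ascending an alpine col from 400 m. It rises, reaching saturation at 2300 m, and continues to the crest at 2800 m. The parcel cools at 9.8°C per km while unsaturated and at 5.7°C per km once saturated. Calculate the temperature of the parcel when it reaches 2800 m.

400 → 2300 m (dry, 9.8°C/km): ΔT = -9.8 × 1.9 = -18.62°C → T = -7.92°C
2300 → 2800 m (saturated, 5.7°C/km): ΔT = -5.7 × 0.5 = -2.85°C → T = -10.77°C

-10.77°C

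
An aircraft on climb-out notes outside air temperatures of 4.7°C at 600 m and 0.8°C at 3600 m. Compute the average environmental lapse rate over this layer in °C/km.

1.3°C/km

Γ = −ΔT/Δz = (4.7 − 0.8) / (3600 − 600) m
  = 3.9°C / 3 km = 1.3°C/km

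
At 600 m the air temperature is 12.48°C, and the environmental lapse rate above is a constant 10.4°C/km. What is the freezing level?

Height above start = (12.48 − 0) / 10.4 = 1.2 km
Altitude = 600 m + 1200 m = 1800 m

1800 m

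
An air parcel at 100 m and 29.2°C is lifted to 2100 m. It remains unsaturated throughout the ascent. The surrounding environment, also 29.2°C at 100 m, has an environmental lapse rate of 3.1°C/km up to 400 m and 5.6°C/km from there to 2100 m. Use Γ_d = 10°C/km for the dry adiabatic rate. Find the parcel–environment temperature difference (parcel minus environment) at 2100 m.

Parcel:
  From 100 m to 2100 m (dry): cools by 10 × 2 = 20°C, giving 9.2°C.
Environment:
  From 100 m to 400 m (environment, lower layer): cools by 3.1 × 0.3 = 0.93°C, giving 28.27°C.
  From 400 m to 2100 m (environment, upper layer): cools by 5.6 × 1.7 = 9.52°C, giving 18.75°C.
T_parcel − T_env = 9.2 − 18.75 = -9.55°C

-9.55°C (parcel cooler than environment)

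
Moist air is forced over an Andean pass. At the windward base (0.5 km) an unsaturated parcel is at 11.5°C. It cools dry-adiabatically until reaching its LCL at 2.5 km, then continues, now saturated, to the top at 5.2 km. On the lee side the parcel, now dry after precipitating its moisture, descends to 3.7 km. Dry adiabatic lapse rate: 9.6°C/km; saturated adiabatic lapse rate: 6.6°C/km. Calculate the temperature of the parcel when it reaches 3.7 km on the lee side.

500–2500 m, dry: Δz = 2 km ⇒ ΔT = -19.2°C; T = -7.7°C
2500–5200 m, saturated: Δz = 2.7 km ⇒ ΔT = -17.82°C; T = -25.52°C
5200–3700 m, dry descent: Δz = 1.5 km ⇒ ΔT = +14.4°C; T = -11.12°C

-11.12°C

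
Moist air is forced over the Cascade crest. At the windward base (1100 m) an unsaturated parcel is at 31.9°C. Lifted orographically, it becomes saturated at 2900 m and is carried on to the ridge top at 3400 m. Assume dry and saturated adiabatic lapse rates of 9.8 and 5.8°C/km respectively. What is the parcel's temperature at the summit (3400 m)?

11.36°C

Dry to 2900 m: -9.8 × 1.8 km = -17.64°C, so T = 14.26°C.
Saturated to 3400 m: -5.8 × 0.5 km = -2.9°C, so T = 11.36°C.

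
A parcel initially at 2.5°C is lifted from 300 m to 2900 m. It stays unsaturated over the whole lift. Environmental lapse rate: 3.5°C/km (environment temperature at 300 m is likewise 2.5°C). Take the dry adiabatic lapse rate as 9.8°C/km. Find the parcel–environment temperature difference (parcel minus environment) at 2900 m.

Parcel:
  300 → 2900 m (dry, 9.8°C/km): ΔT = -9.8 × 2.6 = -25.48°C → T = -22.98°C
Environment:
  300 → 2900 m (environment, 3.5°C/km): ΔT = -3.5 × 2.6 = -9.1°C → T = -6.6°C
T_parcel − T_env = -22.98 − (-6.6) = -16.38°C

-16.38°C (parcel cooler than environment)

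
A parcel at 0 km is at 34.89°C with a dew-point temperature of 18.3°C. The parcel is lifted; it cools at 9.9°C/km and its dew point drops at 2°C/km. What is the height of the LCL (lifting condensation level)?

2.1 km

T and T_d converge at 9.9 − 2 = 7.9°C per km
Height above start = (34.89 − 18.3) / 7.9 = 2.1 km
LCL altitude = 0 m + 2100 m = 2100 m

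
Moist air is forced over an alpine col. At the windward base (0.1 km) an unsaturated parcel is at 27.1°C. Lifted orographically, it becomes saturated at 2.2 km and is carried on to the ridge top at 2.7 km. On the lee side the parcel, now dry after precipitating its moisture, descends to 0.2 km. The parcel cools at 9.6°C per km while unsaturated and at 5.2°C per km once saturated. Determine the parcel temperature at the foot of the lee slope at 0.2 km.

Dry to 2200 m: -9.6 × 2.1 km = -20.16°C, so T = 6.94°C.
Saturated to 2700 m: -5.2 × 0.5 km = -2.6°C, so T = 4.34°C.
Dry descent to 200 m: +9.6 × 2.5 km = +24°C, so T = 28.34°C.

28.34°C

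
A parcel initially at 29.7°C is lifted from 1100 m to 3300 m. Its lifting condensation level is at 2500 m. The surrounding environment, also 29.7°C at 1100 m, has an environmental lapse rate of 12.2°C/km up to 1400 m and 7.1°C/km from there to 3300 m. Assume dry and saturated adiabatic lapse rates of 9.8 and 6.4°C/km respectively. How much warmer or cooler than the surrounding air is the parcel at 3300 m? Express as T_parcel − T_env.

-1.69°C (parcel cooler than environment)

Parcel:
  From 1100 m to 2500 m (dry): cools by 9.8 × 1.4 = 13.72°C, giving 15.98°C.
  From 2500 m to 3300 m (saturated): cools by 6.4 × 0.8 = 5.12°C, giving 10.86°C.
Environment:
  From 1100 m to 1400 m (environment, lower layer): cools by 12.2 × 0.3 = 3.66°C, giving 26.04°C.
  From 1400 m to 3300 m (environment, upper layer): cools by 7.1 × 1.9 = 13.49°C, giving 12.55°C.
T_parcel − T_env = 10.86 − 12.55 = -1.69°C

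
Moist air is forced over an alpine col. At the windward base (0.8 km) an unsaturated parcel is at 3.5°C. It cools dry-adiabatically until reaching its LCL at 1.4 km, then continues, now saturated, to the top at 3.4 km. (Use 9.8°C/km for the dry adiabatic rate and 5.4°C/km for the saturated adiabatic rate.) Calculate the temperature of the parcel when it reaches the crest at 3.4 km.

From 800 m to 1400 m (dry): cools by 9.8 × 0.6 = 5.88°C, giving -2.38°C.
From 1400 m to 3400 m (saturated): cools by 5.4 × 2 = 10.8°C, giving -13.18°C.

-13.18°C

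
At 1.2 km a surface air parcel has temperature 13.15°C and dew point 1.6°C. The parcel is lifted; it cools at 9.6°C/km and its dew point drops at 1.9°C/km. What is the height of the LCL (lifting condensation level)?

T and T_d converge at 9.6 − 1.9 = 7.7°C per km
Height above start = (13.15 − 1.6) / 7.7 = 1.5 km
LCL altitude = 1200 m + 1500 m = 2700 m

2.7 km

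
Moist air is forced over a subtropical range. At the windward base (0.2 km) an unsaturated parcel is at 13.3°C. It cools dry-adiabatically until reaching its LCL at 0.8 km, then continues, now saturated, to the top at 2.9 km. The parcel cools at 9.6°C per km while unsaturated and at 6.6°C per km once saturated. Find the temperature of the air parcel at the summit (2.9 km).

-6.32°C

200–800 m, dry: Δz = 0.6 km ⇒ ΔT = -5.76°C; T = 7.54°C
800–2900 m, saturated: Δz = 2.1 km ⇒ ΔT = -13.86°C; T = -6.32°C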